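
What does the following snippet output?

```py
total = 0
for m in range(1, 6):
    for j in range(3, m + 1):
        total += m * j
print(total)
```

97

m=3,j=3: total = 0+9 = 9
m=4,j=3: total = 9+12 = 21
m=4,j=4: total = 21+16 = 37
m=5,j=3: total = 37+15 = 52
m=5,j=4: total = 52+20 = 72
m=5,j=5: total = 72+25 = 97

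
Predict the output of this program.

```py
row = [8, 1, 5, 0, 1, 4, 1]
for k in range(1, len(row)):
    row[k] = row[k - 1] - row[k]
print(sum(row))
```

13

k=1: row[1] = 8-1 = 7 → [8, 7, 5, 0, 1, 4, 1]
k=2: row[2] = 7-5 = 2 → [8, 7, 2, 0, 1, 4, 1]
k=3: row[3] = 2-0 = 2 → [8, 7, 2, 2, 1, 4, 1]
k=4: row[4] = 2-1 = 1 → [8, 7, 2, 2, 1, 4, 1]
k=5: row[5] = 1-4 = -3 → [8, 7, 2, 2, 1, -3, 1]
k=6: row[6] = (-3)-1 = -4 → [8, 7, 2, 2, 1, -3, -4]
sum = 13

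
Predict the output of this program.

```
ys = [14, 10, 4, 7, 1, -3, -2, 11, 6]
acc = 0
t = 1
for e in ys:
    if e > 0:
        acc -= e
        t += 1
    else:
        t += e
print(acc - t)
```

-56

e=14: >0, acc = 0-14 = -14; t=2
e=10: >0, acc = (-14)-10 = -24; t=3
e=4: >0, acc = (-24)-4 = -28; t=4
e=7: >0, acc = (-28)-7 = -35; t=5
e=1: >0, acc = (-35)-1 = -36; t=6
e=-3: not >0; t=3
e=-2: not >0; t=1
e=11: >0, acc = (-36)-11 = -47; t=2
e=6: >0, acc = (-47)-6 = -53; t=3
acc-t = (-53)-3 = -56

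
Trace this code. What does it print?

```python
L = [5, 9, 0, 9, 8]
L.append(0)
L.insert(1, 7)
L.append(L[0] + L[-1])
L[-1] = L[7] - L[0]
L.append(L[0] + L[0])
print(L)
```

[5, 7, 9, 0, 9, 8, 0, 0, 10]

append 0 → [5, 9, 0, 9, 8, 0]
insert 7 at 1 → [5, 7, 9, 0, 9, 8, 0]
append L[0]+L[-1] = 5+0 = 5 → [5, 7, 9, 0, 9, 8, 0, 5]
L[-1] = L[7]-L[0] = 5-5 = 0 → [5, 7, 9, 0, 9, 8, 0, 0]
append L[0]+L[0] = 5+5 = 10 → [5, 7, 9, 0, 9, 8, 0, 0, 10]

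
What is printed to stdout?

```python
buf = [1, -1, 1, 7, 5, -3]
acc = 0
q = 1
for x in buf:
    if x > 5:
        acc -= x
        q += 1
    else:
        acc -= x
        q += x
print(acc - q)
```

x=1: not >5, acc = 0-1 = -1; q=2
x=-1: not >5, acc = (-1)-(-1) = 0; q=1
x=1: not >5, acc = 0-1 = -1; q=2
x=7: >5, acc = (-1)-7 = -8; q=3
x=5: not >5, acc = (-8)-5 = -13; q=8
x=-3: not >5, acc = (-13)-(-3) = -10; q=5
acc-q = (-10)-5 = -15

-15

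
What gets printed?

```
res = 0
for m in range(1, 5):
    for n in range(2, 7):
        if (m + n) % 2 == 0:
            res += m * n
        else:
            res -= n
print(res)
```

m=1,n=2: odd sum, res = 0-2 = -2
m=1,n=3: even sum, res = (-2)+3 = 1
m=1,n=4: odd sum, res = 1-4 = -3
m=1,n=5: even sum, res = (-3)+5 = 2
m=1,n=6: odd sum, res = 2-6 = -4
m=2,n=2: even sum, res = (-4)+4 = 0
m=2,n=3: odd sum, res = 0-3 = -3
m=2,n=4: even sum, res = (-3)+8 = 5
m=2,n=5: odd sum, res = 5-5 = 0
m=2,n=6: even sum, res = 0+12 = 12
m=3,n=2: odd sum, res = 12-2 = 10
m=3,n=3: even sum, res = 10+9 = 19
m=3,n=4: odd sum, res = 19-4 = 15
m=3,n=5: even sum, res = 15+15 = 30
m=3,n=6: odd sum, res = 30-6 = 24
m=4,n=2: even sum, res = 24+8 = 32
m=4,n=3: odd sum, res = 32-3 = 29
m=4,n=4: even sum, res = 29+16 = 45
m=4,n=5: odd sum, res = 45-5 = 40
m=4,n=6: even sum, res = 40+24 = 64

64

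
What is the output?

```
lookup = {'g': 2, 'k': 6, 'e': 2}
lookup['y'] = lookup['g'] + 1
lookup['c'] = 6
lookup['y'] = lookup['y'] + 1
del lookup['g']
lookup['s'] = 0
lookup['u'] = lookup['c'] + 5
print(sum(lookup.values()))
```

29

lookup['y'] = lookup['g']+1 = 3 → {'g': 2, 'k': 6, 'e': 2, 'y': 3}
lookup['c'] = 6 → {'g': 2, 'k': 6, 'e': 2, 'y': 3, 'c': 6}
lookup['y'] = lookup['y']+1 = 4 → {'g': 2, 'k': 6, 'e': 2, 'y': 4, 'c': 6}
del 'g' → {'k': 6, 'e': 2, 'y': 4, 'c': 6}
lookup['s'] = 0 → {'k': 6, 'e': 2, 'y': 4, 'c': 6, 's': 0}
lookup['u'] = lookup['c']+5 = 11 → {'k': 6, 'e': 2, 'y': 4, 'c': 6, 's': 0, 'u': 11}
sum of values = 29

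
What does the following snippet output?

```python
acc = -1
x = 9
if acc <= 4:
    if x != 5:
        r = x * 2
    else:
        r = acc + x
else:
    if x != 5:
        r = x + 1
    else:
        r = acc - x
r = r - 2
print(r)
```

acc=-1, x=9
acc <= 4 is True; x != 5 is True
→ r = x * 2 = 18
r = 18-2 = 16

16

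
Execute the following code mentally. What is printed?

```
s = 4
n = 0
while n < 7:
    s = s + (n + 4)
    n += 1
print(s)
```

53

n=0: s = 4+4 = 8
n=1: s = 8+5 = 13
n=2: s = 13+6 = 19
n=3: s = 19+7 = 26
n=4: s = 26+8 = 34
n=5: s = 34+9 = 43
n=6: s = 43+10 = 53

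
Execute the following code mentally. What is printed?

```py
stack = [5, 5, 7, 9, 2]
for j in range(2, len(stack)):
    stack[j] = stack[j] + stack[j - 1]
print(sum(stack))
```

66

j=2: stack[2] = 7+5 = 12 → [5, 5, 12, 9, 2]
j=3: stack[3] = 9+12 = 21 → [5, 5, 12, 21, 2]
j=4: stack[4] = 2+21 = 23 → [5, 5, 12, 21, 23]
sum = 66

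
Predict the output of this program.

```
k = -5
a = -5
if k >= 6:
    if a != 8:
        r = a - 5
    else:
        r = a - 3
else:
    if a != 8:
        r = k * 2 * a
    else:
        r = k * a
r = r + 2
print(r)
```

k=-5, a=-5
k >= 6 is False; a != 8 is True
→ r = k * 2 * a = 50
r = 50+2 = 52

52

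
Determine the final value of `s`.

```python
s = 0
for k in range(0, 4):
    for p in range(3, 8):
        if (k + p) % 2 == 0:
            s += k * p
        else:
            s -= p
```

30

k=0,p=3: odd sum, s = 0-3 = -3
k=0,p=4: even sum, s = (-3)+0 = -3
k=0,p=5: odd sum, s = (-3)-5 = -8
k=0,p=6: even sum, s = (-8)+0 = -8
k=0,p=7: odd sum, s = (-8)-7 = -15
k=1,p=3: even sum, s = (-15)+3 = -12
k=1,p=4: odd sum, s = (-12)-4 = -16
k=1,p=5: even sum, s = (-16)+5 = -11
k=1,p=6: odd sum, s = (-11)-6 = -17
k=1,p=7: even sum, s = (-17)+7 = -10
k=2,p=3: odd sum, s = (-10)-3 = -13
k=2,p=4: even sum, s = (-13)+8 = -5
k=2,p=5: odd sum, s = (-5)-5 = -10
k=2,p=6: even sum, s = (-10)+12 = 2
k=2,p=7: odd sum, s = 2-7 = -5
k=3,p=3: even sum, s = (-5)+9 = 4
k=3,p=4: odd sum, s = 4-4 = 0
k=3,p=5: even sum, s = 0+15 = 15
k=3,p=6: odd sum, s = 15-6 = 9
k=3,p=7: even sum, s = 9+21 = 30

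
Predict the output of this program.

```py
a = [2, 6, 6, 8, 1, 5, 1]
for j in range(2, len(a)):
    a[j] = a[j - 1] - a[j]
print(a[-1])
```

j=2: a[2] = 6-6 = 0 → [2, 6, 0, 8, 1, 5, 1]
j=3: a[3] = 0-8 = -8 → [2, 6, 0, -8, 1, 5, 1]
j=4: a[4] = (-8)-1 = -9 → [2, 6, 0, -8, -9, 5, 1]
j=5: a[5] = (-9)-5 = -14 → [2, 6, 0, -8, -9, -14, 1]
j=6: a[6] = (-14)-1 = -15 → [2, 6, 0, -8, -9, -14, -15]

-15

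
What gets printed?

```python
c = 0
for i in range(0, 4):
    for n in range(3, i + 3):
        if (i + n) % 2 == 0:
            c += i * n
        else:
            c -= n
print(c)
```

28

i=1,n=3: even sum, c = 0+3 = 3
i=2,n=3: odd sum, c = 3-3 = 0
i=2,n=4: even sum, c = 0+8 = 8
i=3,n=3: even sum, c = 8+9 = 17
i=3,n=4: odd sum, c = 17-4 = 13
i=3,n=5: even sum, c = 13+15 = 28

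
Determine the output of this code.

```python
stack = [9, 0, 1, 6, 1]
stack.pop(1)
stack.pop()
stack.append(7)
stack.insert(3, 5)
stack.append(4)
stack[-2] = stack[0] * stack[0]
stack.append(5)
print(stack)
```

pop(1) removes 0 → [9, 1, 6, 1]
pop() removes 1 → [9, 1, 6]
append 7 → [9, 1, 6, 7]
insert 5 at 3 → [9, 1, 6, 5, 7]
append 4 → [9, 1, 6, 5, 7, 4]
stack[-2] = stack[0]*stack[0] = 9*9 = 81 → [9, 1, 6, 5, 81, 4]
append 5 → [9, 1, 6, 5, 81, 4, 5]

[9, 1, 6, 5, 81, 4, 5]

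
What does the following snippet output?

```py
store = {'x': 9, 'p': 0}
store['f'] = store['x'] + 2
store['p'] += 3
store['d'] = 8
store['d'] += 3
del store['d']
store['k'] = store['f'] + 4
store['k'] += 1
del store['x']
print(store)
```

store['f'] = store['x']+2 = 11 → {'x': 9, 'p': 0, 'f': 11}
store['p'] = 0+3 = 3 → {'x': 9, 'p': 3, 'f': 11}
store['d'] = 8 → {'x': 9, 'p': 3, 'f': 11, 'd': 8}
store['d'] = 8+3 = 11 → {'x': 9, 'p': 3, 'f': 11, 'd': 11}
del 'd' → {'x': 9, 'p': 3, 'f': 11}
store['k'] = store['f']+4 = 15 → {'x': 9, 'p': 3, 'f': 11, 'k': 15}
store['k'] = 15+1 = 16 → {'x': 9, 'p': 3, 'f': 11, 'k': 16}
del 'x' → {'p': 3, 'f': 11, 'k': 16}

{'p': 3, 'f': 11, 'k': 16}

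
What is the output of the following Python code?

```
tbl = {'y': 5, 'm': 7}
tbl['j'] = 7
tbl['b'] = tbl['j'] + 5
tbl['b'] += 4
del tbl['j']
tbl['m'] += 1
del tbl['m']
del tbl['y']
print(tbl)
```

{'b': 16}

tbl['j'] = 7 → {'y': 5, 'm': 7, 'j': 7}
tbl['b'] = tbl['j']+5 = 12 → {'y': 5, 'm': 7, 'j': 7, 'b': 12}
tbl['b'] = 12+4 = 16 → {'y': 5, 'm': 7, 'j': 7, 'b': 16}
del 'j' → {'y': 5, 'm': 7, 'b': 16}
tbl['m'] = 7+1 = 8 → {'y': 5, 'm': 8, 'b': 16}
del 'm' → {'y': 5, 'b': 16}
del 'y' → {'b': 16}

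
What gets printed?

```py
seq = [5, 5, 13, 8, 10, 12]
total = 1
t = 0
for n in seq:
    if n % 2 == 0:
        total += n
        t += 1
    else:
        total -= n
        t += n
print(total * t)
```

n=5: not even, total = 1-5 = -4; t=5
n=5: not even, total = (-4)-5 = -9; t=10
n=13: not even, total = (-9)-13 = -22; t=23
n=8: even, total = (-22)+8 = -14; t=24
n=10: even, total = (-14)+10 = -4; t=25
n=12: even, total = (-4)+12 = 8; t=26
total*t = 8*26 = 208

208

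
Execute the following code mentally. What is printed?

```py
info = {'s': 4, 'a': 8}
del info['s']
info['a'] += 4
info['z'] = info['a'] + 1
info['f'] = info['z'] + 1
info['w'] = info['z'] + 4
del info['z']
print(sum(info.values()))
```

43

del 's' → {'a': 8}
info['a'] = 8+4 = 12 → {'a': 12}
info['z'] = info['a']+1 = 13 → {'a': 12, 'z': 13}
info['f'] = info['z']+1 = 14 → {'a': 12, 'z': 13, 'f': 14}
info['w'] = info['z']+4 = 17 → {'a': 12, 'z': 13, 'f': 14, 'w': 17}
del 'z' → {'a': 12, 'f': 14, 'w': 17}
sum of values = 43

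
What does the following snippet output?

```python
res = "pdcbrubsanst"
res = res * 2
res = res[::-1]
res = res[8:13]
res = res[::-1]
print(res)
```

repeat ×2 → 'pdcbrubsanstpdcbrubsanst'
reverse → 'tsnasburbcdptsnasburbcdp'
slice [8:13] → 'bcdpt'
reverse → 'tpdcb'

tpdcb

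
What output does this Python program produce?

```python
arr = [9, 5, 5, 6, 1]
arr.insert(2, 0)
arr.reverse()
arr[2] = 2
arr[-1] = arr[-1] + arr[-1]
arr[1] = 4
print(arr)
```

[1, 4, 2, 0, 5, 18]

insert 0 at 2 → [9, 5, 0, 5, 6, 1]
reverse → [1, 6, 5, 0, 5, 9]
arr[2] = 2 → [1, 6, 2, 0, 5, 9]
arr[-1] = arr[-1]+arr[-1] = 9+9 = 18 → [1, 6, 2, 0, 5, 18]
arr[1] = 4 → [1, 4, 2, 0, 5, 18]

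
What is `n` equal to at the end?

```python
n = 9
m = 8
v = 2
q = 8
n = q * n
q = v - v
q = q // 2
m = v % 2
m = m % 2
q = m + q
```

72

n = 8*9 = 72
q = 2-2 = 0
q = 0//2 = 0
m = 2%2 = 0
m = 0%2 = 0
q = 0+0 = 0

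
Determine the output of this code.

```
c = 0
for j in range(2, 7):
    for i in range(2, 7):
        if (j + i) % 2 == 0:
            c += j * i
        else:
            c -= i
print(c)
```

160

j=2,i=2: even sum, c = 0+4 = 4
j=2,i=3: odd sum, c = 4-3 = 1
j=2,i=4: even sum, c = 1+8 = 9
j=2,i=5: odd sum, c = 9-5 = 4
j=2,i=6: even sum, c = 4+12 = 16
j=3,i=2: odd sum, c = 16-2 = 14
j=3,i=3: even sum, c = 14+9 = 23
j=3,i=4: odd sum, c = 23-4 = 19
j=3,i=5: even sum, c = 19+15 = 34
j=3,i=6: odd sum, c = 34-6 = 28
j=4,i=2: even sum, c = 28+8 = 36
j=4,i=3: odd sum, c = 36-3 = 33
j=4,i=4: even sum, c = 33+16 = 49
j=4,i=5: odd sum, c = 49-5 = 44
j=4,i=6: even sum, c = 44+24 = 68
j=5,i=2: odd sum, c = 68-2 = 66
j=5,i=3: even sum, c = 66+15 = 81
j=5,i=4: odd sum, c = 81-4 = 77
j=5,i=5: even sum, c = 77+25 = 102
j=5,i=6: odd sum, c = 102-6 = 96
j=6,i=2: even sum, c = 96+12 = 108
j=6,i=3: odd sum, c = 108-3 = 105
j=6,i=4: even sum, c = 105+24 = 129
j=6,i=5: odd sum, c = 129-5 = 124
j=6,i=6: even sum, c = 124+36 = 160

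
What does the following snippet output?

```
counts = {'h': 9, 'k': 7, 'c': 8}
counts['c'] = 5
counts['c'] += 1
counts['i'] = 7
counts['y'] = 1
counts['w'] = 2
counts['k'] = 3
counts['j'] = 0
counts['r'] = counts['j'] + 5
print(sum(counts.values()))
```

33

counts['c'] = 5 → {'h': 9, 'k': 7, 'c': 5}
counts['c'] = 5+1 = 6 → {'h': 9, 'k': 7, 'c': 6}
counts['i'] = 7 → {'h': 9, 'k': 7, 'c': 6, 'i': 7}
counts['y'] = 1 → {'h': 9, 'k': 7, 'c': 6, 'i': 7, 'y': 1}
counts['w'] = 2 → {'h': 9, 'k': 7, 'c': 6, 'i': 7, 'y': 1, 'w': 2}
counts['k'] = 3 → {'h': 9, 'k': 3, 'c': 6, 'i': 7, 'y': 1, 'w': 2}
counts['j'] = 0 → {'h': 9, 'k': 3, 'c': 6, 'i': 7, 'y': 1, 'w': 2, 'j': 0}
counts['r'] = counts['j']+5 = 5 → {'h': 9, 'k': 3, 'c': 6, 'i': 7, 'y': 1, 'w': 2, 'j': 0, 'r': 5}
sum of values = 33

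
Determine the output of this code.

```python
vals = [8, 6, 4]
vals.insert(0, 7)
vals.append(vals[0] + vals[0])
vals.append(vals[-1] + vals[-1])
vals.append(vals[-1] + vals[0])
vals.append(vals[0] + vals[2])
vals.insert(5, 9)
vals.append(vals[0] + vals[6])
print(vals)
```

insert 7 at 0 → [7, 8, 6, 4]
append vals[0]+vals[0] = 7+7 = 14 → [7, 8, 6, 4, 14]
append vals[-1]+vals[-1] = 14+14 = 28 → [7, 8, 6, 4, 14, 28]
append vals[-1]+vals[0] = 28+7 = 35 → [7, 8, 6, 4, 14, 28, 35]
append vals[0]+vals[2] = 7+6 = 13 → [7, 8, 6, 4, 14, 28, 35, 13]
insert 9 at 5 → [7, 8, 6, 4, 14, 9, 28, 35, 13]
append vals[0]+vals[6] = 7+28 = 35 → [7, 8, 6, 4, 14, 9, 28, 35, 13, 35]

[7, 8, 6, 4, 14, 9, 28, 35, 13, 35]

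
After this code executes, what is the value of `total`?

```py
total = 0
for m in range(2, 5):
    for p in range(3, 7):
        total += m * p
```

162

m=2,p=3: total = 0+6 = 6
m=2,p=4: total = 6+8 = 14
m=2,p=5: total = 14+10 = 24
m=2,p=6: total = 24+12 = 36
m=3,p=3: total = 36+9 = 45
m=3,p=4: total = 45+12 = 57
m=3,p=5: total = 57+15 = 72
m=3,p=6: total = 72+18 = 90
m=4,p=3: total = 90+12 = 102
m=4,p=4: total = 102+16 = 118
m=4,p=5: total = 118+20 = 138
m=4,p=6: total = 138+24 = 162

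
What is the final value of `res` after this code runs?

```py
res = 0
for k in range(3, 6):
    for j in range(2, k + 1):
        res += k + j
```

k=3,j=2: res = 0+5 = 5
k=3,j=3: res = 5+6 = 11
k=4,j=2: res = 11+6 = 17
k=4,j=3: res = 17+7 = 24
k=4,j=4: res = 24+8 = 32
k=5,j=2: res = 32+7 = 39
k=5,j=3: res = 39+8 = 47
k=5,j=4: res = 47+9 = 56
k=5,j=5: res = 56+10 = 66

66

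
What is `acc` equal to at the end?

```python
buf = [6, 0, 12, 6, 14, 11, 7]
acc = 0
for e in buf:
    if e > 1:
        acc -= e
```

-56

e=6: >1, acc = 0-6 = -6
e=0: not >1
e=12: >1, acc = (-6)-12 = -18
e=6: >1, acc = (-18)-6 = -24
e=14: >1, acc = (-24)-14 = -38
e=11: >1, acc = (-38)-11 = -49
e=7: >1, acc = (-49)-7 = -56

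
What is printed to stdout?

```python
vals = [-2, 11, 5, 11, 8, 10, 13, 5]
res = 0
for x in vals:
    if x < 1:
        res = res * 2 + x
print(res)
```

-2

x=-2: <1, res = 0*2+(-2) = -2
x=11: not <1
x=5: not <1
x=11: not <1
x=8: not <1
x=10: not <1
x=13: not <1
x=5: not <1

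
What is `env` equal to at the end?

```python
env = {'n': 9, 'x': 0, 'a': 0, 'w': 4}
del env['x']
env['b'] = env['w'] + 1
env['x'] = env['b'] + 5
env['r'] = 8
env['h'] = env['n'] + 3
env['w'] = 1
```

del 'x' → {'n': 9, 'a': 0, 'w': 4}
env['b'] = env['w']+1 = 5 → {'n': 9, 'a': 0, 'w': 4, 'b': 5}
env['x'] = env['b']+5 = 10 → {'n': 9, 'a': 0, 'w': 4, 'b': 5, 'x': 10}
env['r'] = 8 → {'n': 9, 'a': 0, 'w': 4, 'b': 5, 'x': 10, 'r': 8}
env['h'] = env['n']+3 = 12 → {'n': 9, 'a': 0, 'w': 4, 'b': 5, 'x': 10, 'r': 8, 'h': 12}
env['w'] = 1 → {'n': 9, 'a': 0, 'w': 1, 'b': 5, 'x': 10, 'r': 8, 'h': 12}

{'n': 9, 'a': 0, 'w': 1, 'b': 5, 'x': 10, 'r': 8, 'h': 12}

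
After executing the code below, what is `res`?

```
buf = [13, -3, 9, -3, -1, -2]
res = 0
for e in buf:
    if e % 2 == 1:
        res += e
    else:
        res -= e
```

e=13: odd, res = 0+13 = 13
e=-3: odd, res = 13+(-3) = 10
e=9: odd, res = 10+9 = 19
e=-3: odd, res = 19+(-3) = 16
e=-1: odd, res = 16+(-1) = 15
e=-2: not odd, res = 15-(-2) = 17

17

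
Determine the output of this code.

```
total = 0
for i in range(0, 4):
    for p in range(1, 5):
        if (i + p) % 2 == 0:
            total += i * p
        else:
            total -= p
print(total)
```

i=0,p=1: odd sum, total = 0-1 = -1
i=0,p=2: even sum, total = (-1)+0 = -1
i=0,p=3: odd sum, total = (-1)-3 = -4
i=0,p=4: even sum, total = (-4)+0 = -4
i=1,p=1: even sum, total = (-4)+1 = -3
i=1,p=2: odd sum, total = (-3)-2 = -5
i=1,p=3: even sum, total = (-5)+3 = -2
i=1,p=4: odd sum, total = (-2)-4 = -6
i=2,p=1: odd sum, total = (-6)-1 = -7
i=2,p=2: even sum, total = (-7)+4 = -3
i=2,p=3: odd sum, total = (-3)-3 = -6
i=2,p=4: even sum, total = (-6)+8 = 2
i=3,p=1: even sum, total = 2+3 = 5
i=3,p=2: odd sum, total = 5-2 = 3
i=3,p=3: even sum, total = 3+9 = 12
i=3,p=4: odd sum, total = 12-4 = 8

8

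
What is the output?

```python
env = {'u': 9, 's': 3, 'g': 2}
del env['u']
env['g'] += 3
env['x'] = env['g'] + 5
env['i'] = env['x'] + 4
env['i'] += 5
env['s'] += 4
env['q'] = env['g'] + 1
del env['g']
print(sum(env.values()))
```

42

del 'u' → {'s': 3, 'g': 2}
env['g'] = 2+3 = 5 → {'s': 3, 'g': 5}
env['x'] = env['g']+5 = 10 → {'s': 3, 'g': 5, 'x': 10}
env['i'] = env['x']+4 = 14 → {'s': 3, 'g': 5, 'x': 10, 'i': 14}
env['i'] = 14+5 = 19 → {'s': 3, 'g': 5, 'x': 10, 'i': 19}
env['s'] = 3+4 = 7 → {'s': 7, 'g': 5, 'x': 10, 'i': 19}
env['q'] = env['g']+1 = 6 → {'s': 7, 'g': 5, 'x': 10, 'i': 19, 'q': 6}
del 'g' → {'s': 7, 'x': 10, 'i': 19, 'q': 6}
sum of values = 42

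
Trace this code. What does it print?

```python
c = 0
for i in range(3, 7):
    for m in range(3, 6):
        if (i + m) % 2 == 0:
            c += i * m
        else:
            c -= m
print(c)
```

i=3,m=3: even sum, c = 0+9 = 9
i=3,m=4: odd sum, c = 9-4 = 5
i=3,m=5: even sum, c = 5+15 = 20
i=4,m=3: odd sum, c = 20-3 = 17
i=4,m=4: even sum, c = 17+16 = 33
i=4,m=5: odd sum, c = 33-5 = 28
i=5,m=3: even sum, c = 28+15 = 43
i=5,m=4: odd sum, c = 43-4 = 39
i=5,m=5: even sum, c = 39+25 = 64
i=6,m=3: odd sum, c = 64-3 = 61
i=6,m=4: even sum, c = 61+24 = 85
i=6,m=5: odd sum, c = 85-5 = 80

80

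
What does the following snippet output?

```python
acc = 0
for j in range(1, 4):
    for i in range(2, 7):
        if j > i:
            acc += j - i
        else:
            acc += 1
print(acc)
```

15

j=1,i=2: not 1>2, acc = 0+1 = 1
j=1,i=3: not 1>3, acc = 1+1 = 2
j=1,i=4: not 1>4, acc = 2+1 = 3
j=1,i=5: not 1>5, acc = 3+1 = 4
j=1,i=6: not 1>6, acc = 4+1 = 5
j=2,i=2: not 2>2, acc = 5+1 = 6
j=2,i=3: not 2>3, acc = 6+1 = 7
j=2,i=4: not 2>4, acc = 7+1 = 8
j=2,i=5: not 2>5, acc = 8+1 = 9
j=2,i=6: not 2>6, acc = 9+1 = 10
j=3,i=2: 3>2, acc = 10+1 = 11
j=3,i=3: not 3>3, acc = 11+1 = 12
j=3,i=4: not 3>4, acc = 12+1 = 13
j=3,i=5: not 3>5, acc = 13+1 = 14
j=3,i=6: not 3>6, acc = 14+1 = 15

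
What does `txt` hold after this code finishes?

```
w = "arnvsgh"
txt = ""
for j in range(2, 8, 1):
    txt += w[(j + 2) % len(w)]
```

j=2: add w[4]='s' → 's'
j=3: add w[5]='g' → 'sg'
j=4: add w[6]='h' → 'sgh'
j=5: add w[0]='a' → 'sgha'
j=6: add w[1]='r' → 'sghar'
j=7: add w[2]='n' → 'sgharn'

'sgharn'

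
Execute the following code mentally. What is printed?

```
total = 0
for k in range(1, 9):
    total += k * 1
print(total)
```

k=1: total = 0+1*1 = 1
k=2: total = 1+2*1 = 3
k=3: total = 3+3*1 = 6
k=4: total = 6+4*1 = 10
k=5: total = 10+5*1 = 15
k=6: total = 15+6*1 = 21
k=7: total = 21+7*1 = 28
k=8: total = 28+8*1 = 36

36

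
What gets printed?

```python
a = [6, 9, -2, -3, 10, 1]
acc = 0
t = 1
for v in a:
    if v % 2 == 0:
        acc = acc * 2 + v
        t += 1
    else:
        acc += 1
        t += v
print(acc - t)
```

v=6: even, acc = 0*2+6 = 6; t=2
v=9: not even, acc = 6+1 = 7; t=11
v=-2: even, acc = 7*2+(-2) = 12; t=12
v=-3: not even, acc = 12+1 = 13; t=9
v=10: even, acc = 13*2+10 = 36; t=10
v=1: not even, acc = 36+1 = 37; t=11
acc-t = 37-11 = 26

26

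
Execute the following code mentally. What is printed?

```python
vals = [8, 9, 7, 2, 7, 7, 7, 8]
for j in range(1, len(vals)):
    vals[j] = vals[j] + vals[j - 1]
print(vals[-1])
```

j=1: vals[1] = 9+8 = 17 → [8, 17, 7, 2, 7, 7, 7, 8]
j=2: vals[2] = 7+17 = 24 → [8, 17, 24, 2, 7, 7, 7, 8]
j=3: vals[3] = 2+24 = 26 → [8, 17, 24, 26, 7, 7, 7, 8]
j=4: vals[4] = 7+26 = 33 → [8, 17, 24, 26, 33, 7, 7, 8]
j=5: vals[5] = 7+33 = 40 → [8, 17, 24, 26, 33, 40, 7, 8]
j=6: vals[6] = 7+40 = 47 → [8, 17, 24, 26, 33, 40, 47, 8]
j=7: vals[7] = 8+47 = 55 → [8, 17, 24, 26, 33, 40, 47, 55]

55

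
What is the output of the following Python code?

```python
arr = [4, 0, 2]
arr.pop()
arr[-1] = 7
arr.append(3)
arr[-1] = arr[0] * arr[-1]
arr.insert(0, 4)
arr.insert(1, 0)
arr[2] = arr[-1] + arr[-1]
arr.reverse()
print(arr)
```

pop() removes 2 → [4, 0]
arr[-1] = 7 → [4, 7]
append 3 → [4, 7, 3]
arr[-1] = arr[0]*arr[-1] = 4*3 = 12 → [4, 7, 12]
insert 4 at 0 → [4, 4, 7, 12]
insert 0 at 1 → [4, 0, 4, 7, 12]
arr[2] = arr[-1]+arr[-1] = 12+12 = 24 → [4, 0, 24, 7, 12]
reverse → [12, 7, 24, 0, 4]

[12, 7, 24, 0, 4]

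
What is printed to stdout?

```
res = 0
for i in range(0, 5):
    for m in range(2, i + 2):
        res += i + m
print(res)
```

60

i=1,m=2: res = 0+3 = 3
i=2,m=2: res = 3+4 = 7
i=2,m=3: res = 7+5 = 12
i=3,m=2: res = 12+5 = 17
i=3,m=3: res = 17+6 = 23
i=3,m=4: res = 23+7 = 30
i=4,m=2: res = 30+6 = 36
i=4,m=3: res = 36+7 = 43
i=4,m=4: res = 43+8 = 51
i=4,m=5: res = 51+9 = 60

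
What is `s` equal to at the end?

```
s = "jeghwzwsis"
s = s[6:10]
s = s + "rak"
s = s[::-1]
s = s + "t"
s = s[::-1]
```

'twsisrak'

slice [6:10] → 'wsis'
+ 'rak' → 'wsisrak'
reverse → 'karsisw'
+ 't' → 'karsiswt'
reverse → 'twsisrak'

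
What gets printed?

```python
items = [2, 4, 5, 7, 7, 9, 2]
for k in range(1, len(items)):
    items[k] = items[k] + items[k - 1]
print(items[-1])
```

36

k=1: items[1] = 4+2 = 6 → [2, 6, 5, 7, 7, 9, 2]
k=2: items[2] = 5+6 = 11 → [2, 6, 11, 7, 7, 9, 2]
k=3: items[3] = 7+11 = 18 → [2, 6, 11, 18, 7, 9, 2]
k=4: items[4] = 7+18 = 25 → [2, 6, 11, 18, 25, 9, 2]
k=5: items[5] = 9+25 = 34 → [2, 6, 11, 18, 25, 34, 2]
k=6: items[6] = 2+34 = 36 → [2, 6, 11, 18, 25, 34, 36]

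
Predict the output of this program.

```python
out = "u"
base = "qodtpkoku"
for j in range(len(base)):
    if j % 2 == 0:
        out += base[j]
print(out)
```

uqdpou

j=0: add 'q' → 'uq'
j=1: skip
j=2: add 'd' → 'uqd'
j=3: skip
j=4: add 'p' → 'uqdp'
j=5: skip
j=6: add 'o' → 'uqdpo'
j=7: skip
j=8: add 'u' → 'uqdpou'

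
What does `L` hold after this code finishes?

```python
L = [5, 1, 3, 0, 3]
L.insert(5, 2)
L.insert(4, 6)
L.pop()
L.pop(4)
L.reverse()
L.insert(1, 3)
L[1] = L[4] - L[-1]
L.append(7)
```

[3, -4, 0, 3, 1, 5, 7]

insert 2 at 5 → [5, 1, 3, 0, 3, 2]
insert 6 at 4 → [5, 1, 3, 0, 6, 3, 2]
pop() removes 2 → [5, 1, 3, 0, 6, 3]
pop(4) removes 6 → [5, 1, 3, 0, 3]
reverse → [3, 0, 3, 1, 5]
insert 3 at 1 → [3, 3, 0, 3, 1, 5]
L[1] = L[4]-L[-1] = 1-5 = -4 → [3, -4, 0, 3, 1, 5]
append 7 → [3, -4, 0, 3, 1, 5, 7]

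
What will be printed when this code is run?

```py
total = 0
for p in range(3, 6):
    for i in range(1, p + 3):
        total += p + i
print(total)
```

138

p=3,i=1: total = 0+4 = 4
p=3,i=2: total = 4+5 = 9
p=3,i=3: total = 9+6 = 15
p=3,i=4: total = 15+7 = 22
p=3,i=5: total = 22+8 = 30
p=4,i=1: total = 30+5 = 35
p=4,i=2: total = 35+6 = 41
p=4,i=3: total = 41+7 = 48
p=4,i=4: total = 48+8 = 56
p=4,i=5: total = 56+9 = 65
p=4,i=6: total = 65+10 = 75
p=5,i=1: total = 75+6 = 81
p=5,i=2: total = 81+7 = 88
p=5,i=3: total = 88+8 = 96
p=5,i=4: total = 96+9 = 105
p=5,i=5: total = 105+10 = 115
p=5,i=6: total = 115+11 = 126
p=5,i=7: total = 126+12 = 138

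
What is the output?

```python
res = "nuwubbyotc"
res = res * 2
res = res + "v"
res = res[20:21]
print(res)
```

repeat ×2 → 'nuwubbyotcnuwubbyotc'
+ 'v' → 'nuwubbyotcnuwubbyotcv'
slice [20:21] → 'v'

v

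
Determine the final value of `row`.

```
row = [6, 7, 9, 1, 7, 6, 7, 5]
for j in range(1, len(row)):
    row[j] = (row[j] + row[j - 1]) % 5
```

[6, 3, 2, 3, 0, 1, 3, 3]

j=1: row[1] = (7+6)%5 = 3 → [6, 3, 9, 1, 7, 6, 7, 5]
j=2: row[2] = (9+3)%5 = 2 → [6, 3, 2, 1, 7, 6, 7, 5]
j=3: row[3] = (1+2)%5 = 3 → [6, 3, 2, 3, 7, 6, 7, 5]
j=4: row[4] = (7+3)%5 = 0 → [6, 3, 2, 3, 0, 6, 7, 5]
j=5: row[5] = (6+0)%5 = 1 → [6, 3, 2, 3, 0, 1, 7, 5]
j=6: row[6] = (7+1)%5 = 3 → [6, 3, 2, 3, 0, 1, 3, 5]
j=7: row[7] = (5+3)%5 = 3 → [6, 3, 2, 3, 0, 1, 3, 3]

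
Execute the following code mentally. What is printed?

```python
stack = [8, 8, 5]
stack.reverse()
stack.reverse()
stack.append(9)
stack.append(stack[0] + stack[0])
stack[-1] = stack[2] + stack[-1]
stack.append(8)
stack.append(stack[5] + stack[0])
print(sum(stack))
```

reverse → [5, 8, 8]
reverse → [8, 8, 5]
append 9 → [8, 8, 5, 9]
append stack[0]+stack[0] = 8+8 = 16 → [8, 8, 5, 9, 16]
stack[-1] = stack[2]+stack[-1] = 5+16 = 21 → [8, 8, 5, 9, 21]
append 8 → [8, 8, 5, 9, 21, 8]
append stack[5]+stack[0] = 8+8 = 16 → [8, 8, 5, 9, 21, 8, 16]
sum = 75

75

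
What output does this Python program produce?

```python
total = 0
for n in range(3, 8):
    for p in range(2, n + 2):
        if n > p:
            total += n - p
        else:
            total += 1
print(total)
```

45

n=3,p=2: 3>2, total = 0+1 = 1
n=3,p=3: not 3>3, total = 1+1 = 2
n=3,p=4: not 3>4, total = 2+1 = 3
n=4,p=2: 4>2, total = 3+2 = 5
n=4,p=3: 4>3, total = 5+1 = 6
n=4,p=4: not 4>4, total = 6+1 = 7
n=4,p=5: not 4>5, total = 7+1 = 8
n=5,p=2: 5>2, total = 8+3 = 11
n=5,p=3: 5>3, total = 11+2 = 13
n=5,p=4: 5>4, total = 13+1 = 14
n=5,p=5: not 5>5, total = 14+1 = 15
n=5,p=6: not 5>6, total = 15+1 = 16
n=6,p=2: 6>2, total = 16+4 = 20
n=6,p=3: 6>3, total = 20+3 = 23
n=6,p=4: 6>4, total = 23+2 = 25
n=6,p=5: 6>5, total = 25+1 = 26
n=6,p=6: not 6>6, total = 26+1 = 27
n=6,p=7: not 6>7, total = 27+1 = 28
n=7,p=2: 7>2, total = 28+5 = 33
n=7,p=3: 7>3, total = 33+4 = 37
n=7,p=4: 7>4, total = 37+3 = 40
n=7,p=5: 7>5, total = 40+2 = 42
n=7,p=6: 7>6, total = 42+1 = 43
n=7,p=7: not 7>7, total = 43+1 = 44
n=7,p=8: not 7>8, total = 44+1 = 45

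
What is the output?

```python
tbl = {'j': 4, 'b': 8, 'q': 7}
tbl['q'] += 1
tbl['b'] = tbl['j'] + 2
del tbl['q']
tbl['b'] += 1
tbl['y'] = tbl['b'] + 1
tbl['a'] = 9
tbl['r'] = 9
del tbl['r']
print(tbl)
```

{'j': 4, 'b': 7, 'y': 8, 'a': 9}

tbl['q'] = 7+1 = 8 → {'j': 4, 'b': 8, 'q': 8}
tbl['b'] = tbl['j']+2 = 6 → {'j': 4, 'b': 6, 'q': 8}
del 'q' → {'j': 4, 'b': 6}
tbl['b'] = 6+1 = 7 → {'j': 4, 'b': 7}
tbl['y'] = tbl['b']+1 = 8 → {'j': 4, 'b': 7, 'y': 8}
tbl['a'] = 9 → {'j': 4, 'b': 7, 'y': 8, 'a': 9}
tbl['r'] = 9 → {'j': 4, 'b': 7, 'y': 8, 'a': 9, 'r': 9}
del 'r' → {'j': 4, 'b': 7, 'y': 8, 'a': 9}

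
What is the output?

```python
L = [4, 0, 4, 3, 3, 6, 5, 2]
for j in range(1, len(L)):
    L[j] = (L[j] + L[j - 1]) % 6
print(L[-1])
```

j=1: L[1] = (0+4)%6 = 4 → [4, 4, 4, 3, 3, 6, 5, 2]
j=2: L[2] = (4+4)%6 = 2 → [4, 4, 2, 3, 3, 6, 5, 2]
j=3: L[3] = (3+2)%6 = 5 → [4, 4, 2, 5, 3, 6, 5, 2]
j=4: L[4] = (3+5)%6 = 2 → [4, 4, 2, 5, 2, 6, 5, 2]
j=5: L[5] = (6+2)%6 = 2 → [4, 4, 2, 5, 2, 2, 5, 2]
j=6: L[6] = (5+2)%6 = 1 → [4, 4, 2, 5, 2, 2, 1, 2]
j=7: L[7] = (2+1)%6 = 3 → [4, 4, 2, 5, 2, 2, 1, 3]

3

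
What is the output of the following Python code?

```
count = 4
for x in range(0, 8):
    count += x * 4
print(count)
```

x=0: count = 4+0*4 = 4
x=1: count = 4+1*4 = 8
x=2: count = 8+2*4 = 16
x=3: count = 16+3*4 = 28
x=4: count = 28+4*4 = 44
x=5: count = 44+5*4 = 64
x=6: count = 64+6*4 = 88
x=7: count = 88+7*4 = 116

116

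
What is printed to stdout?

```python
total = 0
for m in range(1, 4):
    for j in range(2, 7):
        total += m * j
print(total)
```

120

m=1,j=2: total = 0+2 = 2
m=1,j=3: total = 2+3 = 5
m=1,j=4: total = 5+4 = 9
m=1,j=5: total = 9+5 = 14
m=1,j=6: total = 14+6 = 20
m=2,j=2: total = 20+4 = 24
m=2,j=3: total = 24+6 = 30
m=2,j=4: total = 30+8 = 38
m=2,j=5: total = 38+10 = 48
m=2,j=6: total = 48+12 = 60
m=3,j=2: total = 60+6 = 66
m=3,j=3: total = 66+9 = 75
m=3,j=4: total = 75+12 = 87
m=3,j=5: total = 87+15 = 102
m=3,j=6: total = 102+18 = 120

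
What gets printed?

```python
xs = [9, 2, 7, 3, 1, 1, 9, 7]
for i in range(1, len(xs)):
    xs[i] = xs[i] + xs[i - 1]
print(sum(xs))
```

175

i=1: xs[1] = 2+9 = 11 → [9, 11, 7, 3, 1, 1, 9, 7]
i=2: xs[2] = 7+11 = 18 → [9, 11, 18, 3, 1, 1, 9, 7]
i=3: xs[3] = 3+18 = 21 → [9, 11, 18, 21, 1, 1, 9, 7]
i=4: xs[4] = 1+21 = 22 → [9, 11, 18, 21, 22, 1, 9, 7]
i=5: xs[5] = 1+22 = 23 → [9, 11, 18, 21, 22, 23, 9, 7]
i=6: xs[6] = 9+23 = 32 → [9, 11, 18, 21, 22, 23, 32, 7]
i=7: xs[7] = 7+32 = 39 → [9, 11, 18, 21, 22, 23, 32, 39]
sum = 175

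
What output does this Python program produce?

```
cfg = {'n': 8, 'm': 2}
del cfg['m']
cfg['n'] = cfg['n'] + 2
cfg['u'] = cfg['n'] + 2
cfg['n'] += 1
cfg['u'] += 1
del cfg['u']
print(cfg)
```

{'n': 11}

del 'm' → {'n': 8}
cfg['n'] = cfg['n']+2 = 10 → {'n': 10}
cfg['u'] = cfg['n']+2 = 12 → {'n': 10, 'u': 12}
cfg['n'] = 10+1 = 11 → {'n': 11, 'u': 12}
cfg['u'] = 12+1 = 13 → {'n': 11, 'u': 13}
del 'u' → {'n': 11}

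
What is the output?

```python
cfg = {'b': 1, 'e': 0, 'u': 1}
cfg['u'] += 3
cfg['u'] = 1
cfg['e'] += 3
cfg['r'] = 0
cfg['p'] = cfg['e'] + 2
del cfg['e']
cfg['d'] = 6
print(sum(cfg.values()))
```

13

cfg['u'] = 1+3 = 4 → {'b': 1, 'e': 0, 'u': 4}
cfg['u'] = 1 → {'b': 1, 'e': 0, 'u': 1}
cfg['e'] = 0+3 = 3 → {'b': 1, 'e': 3, 'u': 1}
cfg['r'] = 0 → {'b': 1, 'e': 3, 'u': 1, 'r': 0}
cfg['p'] = cfg['e']+2 = 5 → {'b': 1, 'e': 3, 'u': 1, 'r': 0, 'p': 5}
del 'e' → {'b': 1, 'u': 1, 'r': 0, 'p': 5}
cfg['d'] = 6 → {'b': 1, 'u': 1, 'r': 0, 'p': 5, 'd': 6}
sum of values = 13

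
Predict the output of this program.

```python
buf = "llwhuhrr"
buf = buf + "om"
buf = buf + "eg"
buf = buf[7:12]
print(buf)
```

+ 'om' → 'llwhuhrrom'
+ 'eg' → 'llwhuhrromeg'
slice [7:12] → 'romeg'

romeg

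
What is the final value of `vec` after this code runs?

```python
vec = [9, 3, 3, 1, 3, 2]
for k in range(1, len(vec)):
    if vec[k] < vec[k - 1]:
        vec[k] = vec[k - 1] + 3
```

[9, 12, 15, 18, 21, 24]

k=1: 3<9, vec[1] = 9+3 = 12 → [9, 12, 3, 1, 3, 2]
k=2: 3<12, vec[2] = 12+3 = 15 → [9, 12, 15, 1, 3, 2]
k=3: 1<15, vec[3] = 15+3 = 18 → [9, 12, 15, 18, 3, 2]
k=4: 3<18, vec[4] = 18+3 = 21 → [9, 12, 15, 18, 21, 2]
k=5: 2<21, vec[5] = 21+3 = 24 → [9, 12, 15, 18, 21, 24]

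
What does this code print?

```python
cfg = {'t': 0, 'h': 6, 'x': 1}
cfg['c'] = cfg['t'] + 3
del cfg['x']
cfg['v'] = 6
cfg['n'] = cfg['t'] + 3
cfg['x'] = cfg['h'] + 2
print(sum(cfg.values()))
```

cfg['c'] = cfg['t']+3 = 3 → {'t': 0, 'h': 6, 'x': 1, 'c': 3}
del 'x' → {'t': 0, 'h': 6, 'c': 3}
cfg['v'] = 6 → {'t': 0, 'h': 6, 'c': 3, 'v': 6}
cfg['n'] = cfg['t']+3 = 3 → {'t': 0, 'h': 6, 'c': 3, 'v': 6, 'n': 3}
cfg['x'] = cfg['h']+2 = 8 → {'t': 0, 'h': 6, 'c': 3, 'v': 6, 'n': 3, 'x': 8}
sum of values = 26

26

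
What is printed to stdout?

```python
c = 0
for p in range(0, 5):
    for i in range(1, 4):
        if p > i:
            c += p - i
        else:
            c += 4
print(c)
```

46

p=0,i=1: not 0>1, c = 0+4 = 4
p=0,i=2: not 0>2, c = 4+4 = 8
p=0,i=3: not 0>3, c = 8+4 = 12
p=1,i=1: not 1>1, c = 12+4 = 16
p=1,i=2: not 1>2, c = 16+4 = 20
p=1,i=3: not 1>3, c = 20+4 = 24
p=2,i=1: 2>1, c = 24+1 = 25
p=2,i=2: not 2>2, c = 25+4 = 29
p=2,i=3: not 2>3, c = 29+4 = 33
p=3,i=1: 3>1, c = 33+2 = 35
p=3,i=2: 3>2, c = 35+1 = 36
p=3,i=3: not 3>3, c = 36+4 = 40
p=4,i=1: 4>1, c = 40+3 = 43
p=4,i=2: 4>2, c = 43+2 = 45
p=4,i=3: 4>3, c = 45+1 = 46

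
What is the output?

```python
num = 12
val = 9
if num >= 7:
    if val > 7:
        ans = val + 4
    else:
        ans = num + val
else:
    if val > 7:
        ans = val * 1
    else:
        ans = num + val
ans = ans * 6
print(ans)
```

num=12, val=9
num >= 7 is True; val > 7 is True
→ ans = val + 4 = 13
ans = 13*6 = 78

78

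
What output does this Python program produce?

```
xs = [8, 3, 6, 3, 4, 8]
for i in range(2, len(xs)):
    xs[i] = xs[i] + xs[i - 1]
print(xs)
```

i=2: xs[2] = 6+3 = 9 → [8, 3, 9, 3, 4, 8]
i=3: xs[3] = 3+9 = 12 → [8, 3, 9, 12, 4, 8]
i=4: xs[4] = 4+12 = 16 → [8, 3, 9, 12, 16, 8]
i=5: xs[5] = 8+16 = 24 → [8, 3, 9, 12, 16, 24]

[8, 3, 9, 12, 16, 24]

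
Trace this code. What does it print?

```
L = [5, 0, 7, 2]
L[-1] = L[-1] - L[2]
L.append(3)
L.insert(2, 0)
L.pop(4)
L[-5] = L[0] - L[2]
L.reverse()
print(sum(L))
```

15

L[-1] = L[-1]-L[2] = 2-7 = -5 → [5, 0, 7, -5]
append 3 → [5, 0, 7, -5, 3]
insert 0 at 2 → [5, 0, 0, 7, -5, 3]
pop(4) removes -5 → [5, 0, 0, 7, 3]
L[-5] = L[0]-L[2] = 5-0 = 5 → [5, 0, 0, 7, 3]
reverse → [3, 7, 0, 0, 5]
sum = 15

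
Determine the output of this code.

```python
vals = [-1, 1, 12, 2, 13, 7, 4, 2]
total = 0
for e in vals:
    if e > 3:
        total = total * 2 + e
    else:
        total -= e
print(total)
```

e=-1: not >3, total = 0-(-1) = 1
e=1: not >3, total = 1-1 = 0
e=12: >3, total = 0*2+12 = 12
e=2: not >3, total = 12-2 = 10
e=13: >3, total = 10*2+13 = 33
e=7: >3, total = 33*2+7 = 73
e=4: >3, total = 73*2+4 = 150
e=2: not >3, total = 150-2 = 148

148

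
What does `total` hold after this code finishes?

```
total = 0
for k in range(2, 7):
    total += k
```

20

k=2: total = 0+2 = 2
k=3: total = 2+3 = 5
k=4: total = 5+4 = 9
k=5: total = 9+5 = 14
k=6: total = 14+6 = 20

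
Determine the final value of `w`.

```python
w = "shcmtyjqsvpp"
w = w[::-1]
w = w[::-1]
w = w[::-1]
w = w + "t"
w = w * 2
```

'ppvsqjytmchstppvsqjytmchst'

reverse → 'ppvsqjytmchs'
reverse → 'shcmtyjqsvpp'
reverse → 'ppvsqjytmchs'
+ 't' → 'ppvsqjytmchst'
repeat ×2 → 'ppvsqjytmchstppvsqjytmchst'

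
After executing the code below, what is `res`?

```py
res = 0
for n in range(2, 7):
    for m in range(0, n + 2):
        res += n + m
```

210

n=2,m=0: res = 0+2 = 2
n=2,m=1: res = 2+3 = 5
n=2,m=2: res = 5+4 = 9
n=2,m=3: res = 9+5 = 14
n=3,m=0: res = 14+3 = 17
n=3,m=1: res = 17+4 = 21
n=3,m=2: res = 21+5 = 26
n=3,m=3: res = 26+6 = 32
n=3,m=4: res = 32+7 = 39
n=4,m=0: res = 39+4 = 43
n=4,m=1: res = 43+5 = 48
n=4,m=2: res = 48+6 = 54
n=4,m=3: res = 54+7 = 61
n=4,m=4: res = 61+8 = 69
n=4,m=5: res = 69+9 = 78
n=5,m=0: res = 78+5 = 83
n=5,m=1: res = 83+6 = 89
n=5,m=2: res = 89+7 = 96
n=5,m=3: res = 96+8 = 104
n=5,m=4: res = 104+9 = 113
n=5,m=5: res = 113+10 = 123
n=5,m=6: res = 123+11 = 134
n=6,m=0: res = 134+6 = 140
n=6,m=1: res = 140+7 = 147
n=6,m=2: res = 147+8 = 155
n=6,m=3: res = 155+9 = 164
n=6,m=4: res = 164+10 = 174
n=6,m=5: res = 174+11 = 185
n=6,m=6: res = 185+12 = 197
n=6,m=7: res = 197+13 = 210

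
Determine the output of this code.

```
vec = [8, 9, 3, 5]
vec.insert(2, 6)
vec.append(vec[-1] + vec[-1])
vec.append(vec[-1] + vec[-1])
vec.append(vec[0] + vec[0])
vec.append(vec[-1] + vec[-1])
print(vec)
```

[8, 9, 6, 3, 5, 10, 20, 16, 32]

insert 6 at 2 → [8, 9, 6, 3, 5]
append vec[-1]+vec[-1] = 5+5 = 10 → [8, 9, 6, 3, 5, 10]
append vec[-1]+vec[-1] = 10+10 = 20 → [8, 9, 6, 3, 5, 10, 20]
append vec[0]+vec[0] = 8+8 = 16 → [8, 9, 6, 3, 5, 10, 20, 16]
append vec[-1]+vec[-1] = 16+16 = 32 → [8, 9, 6, 3, 5, 10, 20, 16, 32]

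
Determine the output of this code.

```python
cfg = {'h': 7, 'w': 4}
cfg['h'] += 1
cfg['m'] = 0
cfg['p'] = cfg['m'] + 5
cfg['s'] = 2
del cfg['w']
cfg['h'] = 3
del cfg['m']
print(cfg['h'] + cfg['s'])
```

cfg['h'] = 7+1 = 8 → {'h': 8, 'w': 4}
cfg['m'] = 0 → {'h': 8, 'w': 4, 'm': 0}
cfg['p'] = cfg['m']+5 = 5 → {'h': 8, 'w': 4, 'm': 0, 'p': 5}
cfg['s'] = 2 → {'h': 8, 'w': 4, 'm': 0, 'p': 5, 's': 2}
del 'w' → {'h': 8, 'm': 0, 'p': 5, 's': 2}
cfg['h'] = 3 → {'h': 3, 'm': 0, 'p': 5, 's': 2}
del 'm' → {'h': 3, 'p': 5, 's': 2}
cfg['h']+cfg['s'] = 3+2 = 5

5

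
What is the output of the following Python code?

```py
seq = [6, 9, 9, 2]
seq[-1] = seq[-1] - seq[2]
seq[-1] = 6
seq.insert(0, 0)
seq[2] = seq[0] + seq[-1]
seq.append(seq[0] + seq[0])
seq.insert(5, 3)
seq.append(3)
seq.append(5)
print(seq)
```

[0, 6, 6, 9, 6, 3, 0, 3, 5]

seq[-1] = seq[-1]-seq[2] = 2-9 = -7 → [6, 9, 9, -7]
seq[-1] = 6 → [6, 9, 9, 6]
insert 0 at 0 → [0, 6, 9, 9, 6]
seq[2] = seq[0]+seq[-1] = 0+6 = 6 → [0, 6, 6, 9, 6]
append seq[0]+seq[0] = 0+0 = 0 → [0, 6, 6, 9, 6, 0]
insert 3 at 5 → [0, 6, 6, 9, 6, 3, 0]
append 3 → [0, 6, 6, 9, 6, 3, 0, 3]
append 5 → [0, 6, 6, 9, 6, 3, 0, 3, 5]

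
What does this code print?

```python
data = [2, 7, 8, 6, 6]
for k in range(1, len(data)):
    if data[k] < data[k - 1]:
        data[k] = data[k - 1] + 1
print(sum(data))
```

36

k=1: 7>=2, unchanged → [2, 7, 8, 6, 6]
k=2: 8>=7, unchanged → [2, 7, 8, 6, 6]
k=3: 6<8, data[3] = 8+1 = 9 → [2, 7, 8, 9, 6]
k=4: 6<9, data[4] = 9+1 = 10 → [2, 7, 8, 9, 10]
sum = 36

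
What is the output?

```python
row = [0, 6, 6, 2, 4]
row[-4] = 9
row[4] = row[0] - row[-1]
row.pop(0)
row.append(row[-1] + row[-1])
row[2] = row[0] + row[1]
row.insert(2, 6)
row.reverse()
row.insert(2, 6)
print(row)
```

row[-4] = 9 → [0, 9, 6, 2, 4]
row[4] = row[0]-row[-1] = 0-4 = -4 → [0, 9, 6, 2, -4]
pop(0) removes 0 → [9, 6, 2, -4]
append row[-1]+row[-1] = (-4)+(-4) = -8 → [9, 6, 2, -4, -8]
row[2] = row[0]+row[1] = 9+6 = 15 → [9, 6, 15, -4, -8]
insert 6 at 2 → [9, 6, 6, 15, -4, -8]
reverse → [-8, -4, 15, 6, 6, 9]
insert 6 at 2 → [-8, -4, 6, 15, 6, 6, 9]

[-8, -4, 6, 15, 6, 6, 9]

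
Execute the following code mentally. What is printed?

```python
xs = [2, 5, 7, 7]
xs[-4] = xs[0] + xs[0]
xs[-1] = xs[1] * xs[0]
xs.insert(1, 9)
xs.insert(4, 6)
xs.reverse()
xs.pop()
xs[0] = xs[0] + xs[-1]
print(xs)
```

xs[-4] = xs[0]+xs[0] = 2+2 = 4 → [4, 5, 7, 7]
xs[-1] = xs[1]*xs[0] = 5*4 = 20 → [4, 5, 7, 20]
insert 9 at 1 → [4, 9, 5, 7, 20]
insert 6 at 4 → [4, 9, 5, 7, 6, 20]
reverse → [20, 6, 7, 5, 9, 4]
pop() removes 4 → [20, 6, 7, 5, 9]
xs[0] = xs[0]+xs[-1] = 20+9 = 29 → [29, 6, 7, 5, 9]

[29, 6, 7, 5, 9]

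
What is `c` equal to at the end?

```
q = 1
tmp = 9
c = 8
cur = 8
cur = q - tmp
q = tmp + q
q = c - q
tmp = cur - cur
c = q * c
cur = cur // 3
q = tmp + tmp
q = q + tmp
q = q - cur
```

cur = 1-9 = -8
q = 9+1 = 10
q = 8-10 = -2
tmp = (-8)-(-8) = 0
c = (-2)*8 = -16
cur = (-8)//3 = -3
q = 0+0 = 0
q = 0+0 = 0
q = 0-(-3) = 3

-16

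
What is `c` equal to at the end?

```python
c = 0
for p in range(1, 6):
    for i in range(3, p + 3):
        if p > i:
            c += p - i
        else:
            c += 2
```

28

p=1,i=3: not 1>3, c = 0+2 = 2
p=2,i=3: not 2>3, c = 2+2 = 4
p=2,i=4: not 2>4, c = 4+2 = 6
p=3,i=3: not 3>3, c = 6+2 = 8
p=3,i=4: not 3>4, c = 8+2 = 10
p=3,i=5: not 3>5, c = 10+2 = 12
p=4,i=3: 4>3, c = 12+1 = 13
p=4,i=4: not 4>4, c = 13+2 = 15
p=4,i=5: not 4>5, c = 15+2 = 17
p=4,i=6: not 4>6, c = 17+2 = 19
p=5,i=3: 5>3, c = 19+2 = 21
p=5,i=4: 5>4, c = 21+1 = 22
p=5,i=5: not 5>5, c = 22+2 = 24
p=5,i=6: not 5>6, c = 24+2 = 26
p=5,i=7: not 5>7, c = 26+2 = 28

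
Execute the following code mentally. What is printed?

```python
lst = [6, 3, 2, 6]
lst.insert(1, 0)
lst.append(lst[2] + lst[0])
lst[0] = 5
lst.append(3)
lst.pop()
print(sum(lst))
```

25

insert 0 at 1 → [6, 0, 3, 2, 6]
append lst[2]+lst[0] = 3+6 = 9 → [6, 0, 3, 2, 6, 9]
lst[0] = 5 → [5, 0, 3, 2, 6, 9]
append 3 → [5, 0, 3, 2, 6, 9, 3]
pop() removes 3 → [5, 0, 3, 2, 6, 9]
sum = 25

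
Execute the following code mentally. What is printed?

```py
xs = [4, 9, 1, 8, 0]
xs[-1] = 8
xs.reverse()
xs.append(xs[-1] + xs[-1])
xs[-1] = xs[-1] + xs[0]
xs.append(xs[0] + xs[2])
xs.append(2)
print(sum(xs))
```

57

xs[-1] = 8 → [4, 9, 1, 8, 8]
reverse → [8, 8, 1, 9, 4]
append xs[-1]+xs[-1] = 4+4 = 8 → [8, 8, 1, 9, 4, 8]
xs[-1] = xs[-1]+xs[0] = 8+8 = 16 → [8, 8, 1, 9, 4, 16]
append xs[0]+xs[2] = 8+1 = 9 → [8, 8, 1, 9, 4, 16, 9]
append 2 → [8, 8, 1, 9, 4, 16, 9, 2]
sum = 57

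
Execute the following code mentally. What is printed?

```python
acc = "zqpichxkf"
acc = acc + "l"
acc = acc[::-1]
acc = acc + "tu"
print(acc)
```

+ 'l' → 'zqpichxkfl'
reverse → 'lfkxhcipqz'
+ 'tu' → 'lfkxhcipqztu'

lfkxhcipqztu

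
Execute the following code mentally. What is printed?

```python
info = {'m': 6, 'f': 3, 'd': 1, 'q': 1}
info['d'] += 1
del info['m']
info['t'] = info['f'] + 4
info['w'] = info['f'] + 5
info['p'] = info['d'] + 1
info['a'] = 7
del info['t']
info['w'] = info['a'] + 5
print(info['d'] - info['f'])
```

info['d'] = 1+1 = 2 → {'m': 6, 'f': 3, 'd': 2, 'q': 1}
del 'm' → {'f': 3, 'd': 2, 'q': 1}
info['t'] = info['f']+4 = 7 → {'f': 3, 'd': 2, 'q': 1, 't': 7}
info['w'] = info['f']+5 = 8 → {'f': 3, 'd': 2, 'q': 1, 't': 7, 'w': 8}
info['p'] = info['d']+1 = 3 → {'f': 3, 'd': 2, 'q': 1, 't': 7, 'w': 8, 'p': 3}
info['a'] = 7 → {'f': 3, 'd': 2, 'q': 1, 't': 7, 'w': 8, 'p': 3, 'a': 7}
del 't' → {'f': 3, 'd': 2, 'q': 1, 'w': 8, 'p': 3, 'a': 7}
info['w'] = info['a']+5 = 12 → {'f': 3, 'd': 2, 'q': 1, 'w': 12, 'p': 3, 'a': 7}
info['d']-info['f'] = 2-3 = -1

-1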